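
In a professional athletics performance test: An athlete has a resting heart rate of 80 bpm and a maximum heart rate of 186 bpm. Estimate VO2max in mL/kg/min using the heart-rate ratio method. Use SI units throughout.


VO2max = 15.3 * HRmax / HRrest
VO2max = 15.3 * 186 / 80
VO2max = 2845.8 / 80 = 35.5725 mL/kg/min

35.5725 mL/kg/min


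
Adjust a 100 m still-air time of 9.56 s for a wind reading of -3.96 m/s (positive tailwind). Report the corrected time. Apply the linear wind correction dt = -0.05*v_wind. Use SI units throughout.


dt = -0.05 * v_wind = -0.05 * -3.96 = 0.198 s
t_corrected = t_still + dt = 9.56 + (0.198)
t_corrected = 9.758 s

9.758 s


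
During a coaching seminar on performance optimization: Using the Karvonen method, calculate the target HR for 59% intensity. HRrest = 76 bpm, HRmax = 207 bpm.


Target = HRrest + pct*(HRmax - HRrest)
Heart rate reserve = HRmax - HRrest = 207 - 76 = 131 bpm
Fraction = 59% = 0.59
Target = 76 + 0.59 * 131
Target = 76 + 77.29 = 153.29 bpm

153.29 bpm


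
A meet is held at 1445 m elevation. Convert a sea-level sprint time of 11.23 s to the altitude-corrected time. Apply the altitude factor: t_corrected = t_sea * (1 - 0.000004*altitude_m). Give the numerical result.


Correction factor = 1 - 0.000004 * 1445 = 0.99422
t_corrected = t_sea * factor = 11.23 * 0.99422
t_corrected = 11.1651 s

11.1651 s


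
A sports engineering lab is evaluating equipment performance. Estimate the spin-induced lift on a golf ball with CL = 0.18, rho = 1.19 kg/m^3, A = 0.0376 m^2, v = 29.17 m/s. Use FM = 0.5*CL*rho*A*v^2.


FM = 0.5 * CL * rho * A * v^2
FM = 0.5 * 0.18 * 1.19 * 0.0376 * 29.17^2
v^2 = 850.8889
FM = 0.5 * 0.18 * 1.19 * 0.0376 * 850.8889 = 3.4265 N

3.4265 N


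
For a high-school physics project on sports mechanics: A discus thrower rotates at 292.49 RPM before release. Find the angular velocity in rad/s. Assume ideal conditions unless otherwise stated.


omega = RPM * 2 * pi / 60
omega = 292.49 * 2 * 3.14159 / 60
omega = 1837.7689 / 60 = 30.6295 rad/s

30.6295 rad/s


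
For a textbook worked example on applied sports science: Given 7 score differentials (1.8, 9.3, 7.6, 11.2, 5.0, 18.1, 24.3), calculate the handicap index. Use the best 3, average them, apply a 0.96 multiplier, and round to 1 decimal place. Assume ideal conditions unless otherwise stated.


All differentials: 1.8, 9.3, 7.6, 11.2, 5.0, 18.1, 24.3
Sorted: 1.8, 5.0, 7.6, 9.3, 11.2, 18.1, 24.3
Best 3: 1.8, 5.0, 7.6
Average of best = 14.4 / 3 = 4.8
Raw index = 4.8 * 0.96 = 4.608
Handicap index = round(4.608, 1) = 4.6

4.6


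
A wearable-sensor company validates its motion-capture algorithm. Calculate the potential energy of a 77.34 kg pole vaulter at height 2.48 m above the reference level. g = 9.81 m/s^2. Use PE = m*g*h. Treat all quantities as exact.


PE = m * g * h
PE = 77.34 * 9.81 * 2.48
PE = 758.7054 * 2.48 = 1881.5894 J

1881.5894 J


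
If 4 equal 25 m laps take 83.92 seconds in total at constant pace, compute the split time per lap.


Split time = total_time / n_laps = 83.92 / 4
Split time = 20.98 s per lap

20.98 s


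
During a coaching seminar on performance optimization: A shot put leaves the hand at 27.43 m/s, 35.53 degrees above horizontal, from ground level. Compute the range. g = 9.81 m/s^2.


R = v^2 * sin(2*theta) / g
Convert angle to radians: theta = 35.53 deg = 0.6201 rad
sin(2*theta) = sin(1.2402) = 0.9459
R = 27.43^2 * 0.9459 / 9.81
R = 752.4049 * 0.9459 / 9.81 = 72.5453 m

72.5453 m


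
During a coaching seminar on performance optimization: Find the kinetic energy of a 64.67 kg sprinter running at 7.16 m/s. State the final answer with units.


KE = 0.5 * m * v^2
KE = 0.5 * 64.67 * 7.16^2
KE = 0.5 * 64.67 * 51.2656 = 1657.6732 J

1657.6732 J


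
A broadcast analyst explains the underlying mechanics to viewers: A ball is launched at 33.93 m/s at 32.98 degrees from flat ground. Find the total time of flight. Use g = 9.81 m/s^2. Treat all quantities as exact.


T = 2*v*sin(theta)/g
sin(theta) = sin(32.98 deg) = 0.5443
T = 2*33.93*0.5443 / 9.81
T = 36.9393 / 9.81 = 3.7655 s

3.7655 s


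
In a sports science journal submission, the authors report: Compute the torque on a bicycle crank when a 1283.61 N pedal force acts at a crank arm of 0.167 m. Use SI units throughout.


tau = F * d
tau = 1283.61 * 0.167
tau = 214.3629 N*m

214.3629 N*m


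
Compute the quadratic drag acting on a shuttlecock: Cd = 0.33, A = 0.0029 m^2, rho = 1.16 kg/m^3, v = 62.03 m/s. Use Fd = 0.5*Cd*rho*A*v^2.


Fd = 0.5 * Cd * rho * A * v^2
Fd = 0.5 * 0.33 * 1.16 * 0.0029 * 62.03^2
v^2 = 3847.7209
Fd = 0.5 * 0.33 * 1.16 * 0.0029 * 3847.7209 = 2.1357 N

2.1357 N


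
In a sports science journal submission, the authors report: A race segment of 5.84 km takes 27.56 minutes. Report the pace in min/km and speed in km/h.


Pace = time / distance = 27.56 min / 5.84 km = 4.7192 min/km
Speed = distance / time_in_hours = 5.84 / 0.4593 hr
Speed = 12.7141 km/h

4.7192 min/km, 12.7141 km/h


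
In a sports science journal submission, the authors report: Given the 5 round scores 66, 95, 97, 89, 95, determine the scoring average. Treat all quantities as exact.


Average = sum / n
Sum = 442
Average = 442 / 5 = 88.4

88.4


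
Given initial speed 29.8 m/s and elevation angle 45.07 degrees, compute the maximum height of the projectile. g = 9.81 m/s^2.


H = (v*sin(theta))^2 / (2*g)
vy = v*sin(theta) = 29.8 * sin(45.07 deg) = 21.0975 m/s
H = vy^2 / (2*g) = 445.1049 / (2*9.81)
H = 445.1049 / 19.62 = 22.6863 m

22.6863 m


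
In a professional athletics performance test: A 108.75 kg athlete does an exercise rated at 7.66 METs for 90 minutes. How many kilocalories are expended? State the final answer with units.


kcal = MET * mass * time_hr
Convert time: 90 min = 1.5 hr
kcal = 7.66 * 108.75 * 1.5
kcal = 1249.5375 kcal

1249.5375 kcal


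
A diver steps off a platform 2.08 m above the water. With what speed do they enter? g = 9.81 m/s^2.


v = sqrt(2 * g * h)
v = sqrt(2 * 9.81 * 2.08)
v = sqrt(40.8096) = 6.3882 m/s

6.3882 m/s


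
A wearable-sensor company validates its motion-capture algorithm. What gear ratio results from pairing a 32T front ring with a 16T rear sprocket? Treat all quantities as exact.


GR = front_teeth / rear_teeth
GR = 32 / 16
GR = 2

2


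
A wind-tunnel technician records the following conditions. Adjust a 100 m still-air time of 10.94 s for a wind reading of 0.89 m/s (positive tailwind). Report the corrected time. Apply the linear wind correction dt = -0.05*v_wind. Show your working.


dt = -0.05 * v_wind = -0.05 * 0.89 = -0.0445 s
t_corrected = t_still + dt = 10.94 + (-0.0445)
t_corrected = 10.8955 s

10.8955 s


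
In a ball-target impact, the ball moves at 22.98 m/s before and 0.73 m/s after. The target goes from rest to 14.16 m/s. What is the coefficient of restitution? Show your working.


e = (v2_after - v1_after) / (v1_before - v2_before)
Numerator = 14.16 - 0.73 = 13.43
Denominator = 22.98 - 0 = 22.98
e = 13.43 / 22.98 = 0.5844

0.5844


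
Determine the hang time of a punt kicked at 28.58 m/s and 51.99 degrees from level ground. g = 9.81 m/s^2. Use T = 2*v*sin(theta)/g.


T = 2*v*sin(theta)/g
sin(theta) = sin(51.99 deg) = 0.7879
T = 2*28.58*0.7879 / 9.81
T = 45.0366 / 9.81 = 4.5909 s

4.5909 s


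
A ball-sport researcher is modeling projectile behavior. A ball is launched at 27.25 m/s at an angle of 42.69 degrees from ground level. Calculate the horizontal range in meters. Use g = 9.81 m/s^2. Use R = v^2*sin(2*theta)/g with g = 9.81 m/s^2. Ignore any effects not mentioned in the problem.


R = v^2 * sin(2*theta) / g
Convert angle to radians: theta = 42.69 deg = 0.7451 rad
sin(2*theta) = sin(1.4902) = 0.9968
R = 27.25^2 * 0.9968 / 9.81
R = 742.5625 * 0.9968 / 9.81 = 75.4485 m

75.4485 m


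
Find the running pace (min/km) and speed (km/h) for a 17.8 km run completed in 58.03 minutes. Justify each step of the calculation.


Pace = time / distance = 58.03 min / 17.8 km = 3.2601 min/km
Speed = distance / time_in_hours = 17.8 / 0.9672 hr
Speed = 18.4043 km/h

3.2601 min/km, 18.4043 km/h


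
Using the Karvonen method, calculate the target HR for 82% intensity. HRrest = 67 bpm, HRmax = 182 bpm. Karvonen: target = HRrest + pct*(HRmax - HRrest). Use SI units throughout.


Target = HRrest + pct*(HRmax - HRrest)
Heart rate reserve = HRmax - HRrest = 182 - 67 = 115 bpm
Fraction = 82% = 0.82
Target = 67 + 0.82 * 115
Target = 67 + 94.3 = 161.3 bpm

161.3 bpm


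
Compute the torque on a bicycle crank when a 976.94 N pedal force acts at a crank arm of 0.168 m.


tau = F * d
tau = 976.94 * 0.168
tau = 164.1259 N*m

164.1259 N*m


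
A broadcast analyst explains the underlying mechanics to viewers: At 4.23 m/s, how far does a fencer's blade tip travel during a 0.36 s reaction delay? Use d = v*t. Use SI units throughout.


d = v * t
d = 4.23 * 0.36
d = 1.5228 m

1.5228 m


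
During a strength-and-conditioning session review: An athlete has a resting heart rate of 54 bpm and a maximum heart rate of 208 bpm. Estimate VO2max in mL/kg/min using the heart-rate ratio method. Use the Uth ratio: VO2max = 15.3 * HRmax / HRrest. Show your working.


VO2max = 15.3 * HRmax / HRrest
VO2max = 15.3 * 208 / 54
VO2max = 3182.4 / 54 = 58.9333 mL/kg/min

58.9333 mL/kg/min


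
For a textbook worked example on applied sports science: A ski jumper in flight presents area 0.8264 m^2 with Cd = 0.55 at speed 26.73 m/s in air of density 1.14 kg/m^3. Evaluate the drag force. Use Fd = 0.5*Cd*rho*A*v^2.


Fd = 0.5 * Cd * rho * A * v^2
Fd = 0.5 * 0.55 * 1.14 * 0.8264 * 26.73^2
v^2 = 714.4929
Fd = 0.5 * 0.55 * 1.14 * 0.8264 * 714.4929 = 185.1082 N

185.1082 N


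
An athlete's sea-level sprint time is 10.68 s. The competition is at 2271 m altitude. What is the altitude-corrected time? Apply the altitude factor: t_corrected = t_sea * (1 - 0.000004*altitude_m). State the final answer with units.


Correction factor = 1 - 0.000004 * 2271 = 0.990916
t_corrected = t_sea * factor = 10.68 * 0.990916
t_corrected = 10.583 s

10.583 s


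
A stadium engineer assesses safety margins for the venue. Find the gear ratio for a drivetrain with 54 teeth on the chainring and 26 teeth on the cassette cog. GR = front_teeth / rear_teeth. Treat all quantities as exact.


GR = front_teeth / rear_teeth
GR = 54 / 26
GR = 2.0769

2.0769


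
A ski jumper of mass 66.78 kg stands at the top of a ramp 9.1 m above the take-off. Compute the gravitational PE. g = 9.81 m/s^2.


PE = m * g * h
PE = 66.78 * 9.81 * 9.1
PE = 655.1118 * 9.1 = 5961.5174 J

5961.5174 J


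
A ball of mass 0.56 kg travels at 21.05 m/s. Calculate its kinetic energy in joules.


KE = 0.5 * m * v^2
KE = 0.5 * 0.56 * 21.05^2
KE = 0.5 * 0.56 * 443.1025 = 124.0687 J

124.0687 J


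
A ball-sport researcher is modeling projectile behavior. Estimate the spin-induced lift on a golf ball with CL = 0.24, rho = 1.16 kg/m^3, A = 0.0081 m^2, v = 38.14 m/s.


FM = 0.5 * CL * rho * A * v^2
FM = 0.5 * 0.24 * 1.16 * 0.0081 * 38.14^2
v^2 = 1454.6596
FM = 0.5 * 0.24 * 1.16 * 0.0081 * 1454.6596 = 1.6402 N

1.6402 N


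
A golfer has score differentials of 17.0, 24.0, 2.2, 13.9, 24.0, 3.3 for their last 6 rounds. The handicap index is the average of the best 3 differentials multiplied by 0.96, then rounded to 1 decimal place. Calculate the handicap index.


All differentials: 17.0, 24.0, 2.2, 13.9, 24.0, 3.3
Sorted: 2.2, 3.3, 13.9, 17.0, 24.0, 24.0
Best 3: 2.2, 3.3, 13.9
Average of best = 19.4 / 3 = 6.4667
Raw index = 6.4667 * 0.96 = 6.208
Handicap index = round(6.208, 1) = 6.2

6.2


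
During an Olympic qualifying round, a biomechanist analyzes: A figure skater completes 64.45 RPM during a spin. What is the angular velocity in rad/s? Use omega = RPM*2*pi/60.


omega = RPM * 2 * pi / 60
omega = 64.45 * 2 * 3.14159 / 60
omega = 404.9513 / 60 = 6.7492 rad/s

6.7492 rad/s


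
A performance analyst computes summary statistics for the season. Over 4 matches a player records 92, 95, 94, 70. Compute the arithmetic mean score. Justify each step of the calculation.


Average = sum / n
Sum = 351
Average = 351 / 4 = 87.75

87.75


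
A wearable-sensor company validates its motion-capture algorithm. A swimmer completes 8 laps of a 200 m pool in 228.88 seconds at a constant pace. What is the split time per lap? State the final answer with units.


Split time = total_time / n_laps = 228.88 / 8
Split time = 28.61 s per lap

28.61 s


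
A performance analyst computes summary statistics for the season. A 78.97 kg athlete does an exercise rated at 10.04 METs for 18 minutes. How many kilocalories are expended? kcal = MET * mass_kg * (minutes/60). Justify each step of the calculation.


kcal = MET * mass * time_hr
Convert time: 18 min = 0.3 hr
kcal = 10.04 * 78.97 * 0.3
kcal = 237.8576 kcal

237.8576 kcal


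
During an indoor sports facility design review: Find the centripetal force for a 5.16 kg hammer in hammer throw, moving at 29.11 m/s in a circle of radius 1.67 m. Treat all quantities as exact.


Fc = m * v^2 / r
v^2 = 29.11^2 = 847.3921
Fc = 5.16 * 847.3921 / 1.67
Fc = 4372.5432 / 1.67 = 2618.2894 N

2618.2894 N


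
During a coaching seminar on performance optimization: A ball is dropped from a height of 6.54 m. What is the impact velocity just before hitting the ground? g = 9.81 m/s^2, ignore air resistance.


v = sqrt(2 * g * h)
v = sqrt(2 * 9.81 * 6.54)
v = sqrt(128.3148) = 11.3276 m/s

11.3276 m/s


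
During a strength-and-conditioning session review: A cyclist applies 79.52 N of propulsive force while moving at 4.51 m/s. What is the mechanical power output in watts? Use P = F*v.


P = F * v
P = 79.52 * 4.51
P = 358.6352 W

358.6352 W


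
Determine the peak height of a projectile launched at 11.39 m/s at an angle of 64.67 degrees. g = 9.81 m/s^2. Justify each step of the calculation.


H = (v*sin(theta))^2 / (2*g)
vy = v*sin(theta) = 11.39 * sin(64.67 deg) = 10.295 m/s
H = vy^2 / (2*g) = 105.986 / (2*9.81)
H = 105.986 / 19.62 = 5.4019 m

5.4019 m


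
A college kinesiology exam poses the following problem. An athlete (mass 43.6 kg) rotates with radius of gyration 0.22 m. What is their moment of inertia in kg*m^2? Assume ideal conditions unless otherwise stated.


I = m * k^2
I = 43.6 * 0.22^2
I = 43.6 * 0.0484 = 2.1102 kg*m^2

2.1102 kg*m^2


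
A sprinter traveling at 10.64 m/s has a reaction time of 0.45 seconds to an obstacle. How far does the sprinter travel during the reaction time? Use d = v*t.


d = v * t
d = 10.64 * 0.45
d = 4.788 m

4.788 m


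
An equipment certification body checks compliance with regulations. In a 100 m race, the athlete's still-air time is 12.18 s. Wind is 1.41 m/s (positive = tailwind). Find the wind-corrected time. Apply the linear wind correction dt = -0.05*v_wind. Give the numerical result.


dt = -0.05 * v_wind = -0.05 * 1.41 = -0.0705 s
t_corrected = t_still + dt = 12.18 + (-0.0705)
t_corrected = 12.1095 s

12.1095 s


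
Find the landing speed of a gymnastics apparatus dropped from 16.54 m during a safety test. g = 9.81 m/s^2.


v = sqrt(2 * g * h)
v = sqrt(2 * 9.81 * 16.54)
v = sqrt(324.5148) = 18.0143 m/s

18.0143 m/s


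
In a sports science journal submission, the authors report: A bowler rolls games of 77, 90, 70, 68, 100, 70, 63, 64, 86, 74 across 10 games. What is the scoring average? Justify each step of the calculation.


Average = sum / n
Sum = 762
Average = 762 / 10 = 76.2

76.2


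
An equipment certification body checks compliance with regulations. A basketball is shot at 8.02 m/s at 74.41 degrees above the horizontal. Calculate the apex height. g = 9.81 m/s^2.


H = (v*sin(theta))^2 / (2*g)
vy = v*sin(theta) = 8.02 * sin(74.41 deg) = 7.7249 m/s
H = vy^2 / (2*g) = 59.6747 / (2*9.81)
H = 59.6747 / 19.62 = 3.0415 m

3.0415 m


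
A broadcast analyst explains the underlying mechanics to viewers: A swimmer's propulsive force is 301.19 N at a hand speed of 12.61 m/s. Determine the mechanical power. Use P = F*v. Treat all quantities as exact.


P = F * v
P = 301.19 * 12.61
P = 3798.0059 W

3798.0059 W


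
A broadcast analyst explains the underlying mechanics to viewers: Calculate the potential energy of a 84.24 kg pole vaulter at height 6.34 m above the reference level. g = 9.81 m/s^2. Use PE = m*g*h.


PE = m * g * h
PE = 84.24 * 9.81 * 6.34
PE = 826.3944 * 6.34 = 5239.3405 J

5239.3405 J


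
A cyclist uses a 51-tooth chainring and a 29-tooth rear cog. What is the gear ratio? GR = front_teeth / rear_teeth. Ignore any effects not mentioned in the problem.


GR = front_teeth / rear_teeth
GR = 51 / 29
GR = 1.7586

1.7586


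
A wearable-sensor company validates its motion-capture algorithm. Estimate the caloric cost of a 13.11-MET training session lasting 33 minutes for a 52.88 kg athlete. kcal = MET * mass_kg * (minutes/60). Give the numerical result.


kcal = MET * mass * time_hr
Convert time: 33 min = 0.55 hr
kcal = 13.11 * 52.88 * 0.55
kcal = 381.2912 kcal

381.2912 kcal


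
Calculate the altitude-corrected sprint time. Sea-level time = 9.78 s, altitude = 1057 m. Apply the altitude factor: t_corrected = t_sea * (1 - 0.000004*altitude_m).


Correction factor = 1 - 0.000004 * 1057 = 0.995772
t_corrected = t_sea * factor = 9.78 * 0.995772
t_corrected = 9.7387 s

9.7387 s


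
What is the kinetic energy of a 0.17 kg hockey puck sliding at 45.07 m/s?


KE = 0.5 * m * v^2
KE = 0.5 * 0.17 * 45.07^2
KE = 0.5 * 0.17 * 2031.3049 = 172.6609 J

172.6609 J


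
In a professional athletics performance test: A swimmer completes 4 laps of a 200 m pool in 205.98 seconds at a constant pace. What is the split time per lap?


Split time = total_time / n_laps = 205.98 / 4
Split time = 51.495 s per lap

51.495 s


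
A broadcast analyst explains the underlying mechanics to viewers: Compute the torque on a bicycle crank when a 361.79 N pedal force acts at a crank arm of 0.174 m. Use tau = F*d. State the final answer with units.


tau = F * d
tau = 361.79 * 0.174
tau = 62.9515 N*m

62.9515 N*m


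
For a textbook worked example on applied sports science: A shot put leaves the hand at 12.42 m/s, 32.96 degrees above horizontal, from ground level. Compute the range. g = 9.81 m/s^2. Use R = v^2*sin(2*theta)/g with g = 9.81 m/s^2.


R = v^2 * sin(2*theta) / g
Convert angle to radians: theta = 32.96 deg = 0.5753 rad
sin(2*theta) = sin(1.1505) = 0.913
R = 12.42^2 * 0.913 / 9.81
R = 154.2564 * 0.913 / 9.81 = 14.356 m

14.356 m


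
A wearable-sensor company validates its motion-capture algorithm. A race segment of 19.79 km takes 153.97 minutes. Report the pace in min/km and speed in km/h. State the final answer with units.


Pace = time / distance = 153.97 min / 19.79 km = 7.7802 min/km
Speed = distance / time_in_hours = 19.79 / 2.5662 hr
Speed = 7.7119 km/h

7.7802 min/km, 7.7119 km/h


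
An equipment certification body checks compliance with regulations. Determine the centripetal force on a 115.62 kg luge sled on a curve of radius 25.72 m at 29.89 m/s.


Fc = m * v^2 / r
v^2 = 29.89^2 = 893.4121
Fc = 115.62 * 893.4121 / 25.72
Fc = 103296.307 / 25.72 = 4016.1861 N

4016.1861 N


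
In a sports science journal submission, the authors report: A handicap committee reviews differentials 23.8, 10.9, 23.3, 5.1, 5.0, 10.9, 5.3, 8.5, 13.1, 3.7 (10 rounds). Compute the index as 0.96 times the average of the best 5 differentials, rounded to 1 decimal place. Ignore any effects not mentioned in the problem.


All differentials: 23.8, 10.9, 23.3, 5.1, 5.0, 10.9, 5.3, 8.5, 13.1, 3.7
Sorted: 3.7, 5.0, 5.1, 5.3, 8.5, 10.9, 10.9, 13.1, 23.3, 23.8
Best 5: 3.7, 5.0, 5.1, 5.3, 8.5
Average of best = 27.6 / 5 = 5.52
Raw index = 5.52 * 0.96 = 5.2992
Handicap index = round(5.2992, 1) = 5.3

5.3


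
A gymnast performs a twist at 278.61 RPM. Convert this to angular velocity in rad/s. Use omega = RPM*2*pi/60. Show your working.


omega = RPM * 2 * pi / 60
omega = 278.61 * 2 * 3.14159 / 60
omega = 1750.5583 / 60 = 29.176 rad/s

29.176 rad/s


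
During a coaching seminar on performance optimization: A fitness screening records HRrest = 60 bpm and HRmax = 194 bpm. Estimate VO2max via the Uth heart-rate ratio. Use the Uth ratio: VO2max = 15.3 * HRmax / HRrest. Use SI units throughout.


VO2max = 15.3 * HRmax / HRrest
VO2max = 15.3 * 194 / 60
VO2max = 2968.2 / 60 = 49.47 mL/kg/min

49.47 mL/kg/min


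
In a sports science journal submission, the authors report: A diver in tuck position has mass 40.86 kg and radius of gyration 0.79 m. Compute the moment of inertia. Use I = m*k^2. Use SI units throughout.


I = m * k^2
I = 40.86 * 0.79^2
I = 40.86 * 0.6241 = 25.5007 kg*m^2

25.5007 kg*m^2


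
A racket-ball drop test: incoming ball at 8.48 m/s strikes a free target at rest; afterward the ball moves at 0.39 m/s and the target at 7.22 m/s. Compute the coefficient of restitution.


e = (v2_after - v1_after) / (v1_before - v2_before)
Numerator = 7.22 - 0.39 = 6.83
Denominator = 8.48 - 0 = 8.48
e = 6.83 / 8.48 = 0.8054

0.8054


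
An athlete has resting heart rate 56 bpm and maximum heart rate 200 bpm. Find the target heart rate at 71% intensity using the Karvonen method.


Target = HRrest + pct*(HRmax - HRrest)
Heart rate reserve = HRmax - HRrest = 200 - 56 = 144 bpm
Fraction = 71% = 0.71
Target = 56 + 0.71 * 144
Target = 56 + 102.24 = 158.24 bpm

158.24 bpm


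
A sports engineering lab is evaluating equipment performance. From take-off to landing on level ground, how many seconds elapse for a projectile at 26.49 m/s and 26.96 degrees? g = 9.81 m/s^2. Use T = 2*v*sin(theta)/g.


T = 2*v*sin(theta)/g
sin(theta) = sin(26.96 deg) = 0.4534
T = 2*26.49*0.4534 / 9.81
T = 24.0195 / 9.81 = 2.4485 s

2.4485 s


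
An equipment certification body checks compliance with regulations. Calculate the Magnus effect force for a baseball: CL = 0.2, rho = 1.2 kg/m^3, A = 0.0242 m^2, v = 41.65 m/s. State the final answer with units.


FM = 0.5 * CL * rho * A * v^2
FM = 0.5 * 0.2 * 1.2 * 0.0242 * 41.65^2
v^2 = 1734.7225
FM = 0.5 * 0.2 * 1.2 * 0.0242 * 1734.7225 = 5.0376 N

5.0376 N


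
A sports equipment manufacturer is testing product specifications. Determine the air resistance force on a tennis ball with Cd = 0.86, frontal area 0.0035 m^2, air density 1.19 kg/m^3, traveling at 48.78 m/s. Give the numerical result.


Fd = 0.5 * Cd * rho * A * v^2
Fd = 0.5 * 0.86 * 1.19 * 0.0035 * 48.78^2
v^2 = 2379.4884
Fd = 0.5 * 0.86 * 1.19 * 0.0035 * 2379.4884 = 4.2615 N

4.2615 N


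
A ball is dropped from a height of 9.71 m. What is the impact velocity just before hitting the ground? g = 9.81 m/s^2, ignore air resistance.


v = sqrt(2 * g * h)
v = sqrt(2 * 9.81 * 9.71)
v = sqrt(190.5102) = 13.8025 m/s

13.8025 m/s


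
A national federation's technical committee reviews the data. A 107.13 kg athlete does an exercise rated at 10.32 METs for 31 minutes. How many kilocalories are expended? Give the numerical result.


kcal = MET * mass * time_hr
Convert time: 31 min = 0.5167 hr
kcal = 10.32 * 107.13 * 0.5167
kcal = 571.2172 kcal

571.2172 kcal


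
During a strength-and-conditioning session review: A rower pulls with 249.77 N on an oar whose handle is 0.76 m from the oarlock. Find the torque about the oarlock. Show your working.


tau = F * d
tau = 249.77 * 0.76
tau = 189.8252 N*m

189.8252 N*m


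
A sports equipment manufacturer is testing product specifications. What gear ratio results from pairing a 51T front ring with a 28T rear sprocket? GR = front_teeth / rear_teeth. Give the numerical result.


GR = front_teeth / rear_teeth
GR = 51 / 28
GR = 1.8214

1.8214


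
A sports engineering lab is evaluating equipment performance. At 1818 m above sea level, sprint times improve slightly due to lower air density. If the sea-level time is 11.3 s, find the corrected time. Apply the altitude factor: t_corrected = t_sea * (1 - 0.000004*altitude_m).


Correction factor = 1 - 0.000004 * 1818 = 0.992728
t_corrected = t_sea * factor = 11.3 * 0.992728
t_corrected = 11.2178 s

11.2178 s


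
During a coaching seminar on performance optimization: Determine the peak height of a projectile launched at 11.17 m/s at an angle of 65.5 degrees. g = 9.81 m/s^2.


H = (v*sin(theta))^2 / (2*g)
vy = v*sin(theta) = 11.17 * sin(65.5 deg) = 10.1643 m/s
H = vy^2 / (2*g) = 103.3123 / (2*9.81)
H = 103.3123 / 19.62 = 5.2657 m

5.2657 m


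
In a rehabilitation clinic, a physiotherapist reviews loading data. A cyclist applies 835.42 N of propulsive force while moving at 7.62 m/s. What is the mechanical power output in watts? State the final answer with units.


P = F * v
P = 835.42 * 7.62
P = 6365.9004 W

6365.9004 W


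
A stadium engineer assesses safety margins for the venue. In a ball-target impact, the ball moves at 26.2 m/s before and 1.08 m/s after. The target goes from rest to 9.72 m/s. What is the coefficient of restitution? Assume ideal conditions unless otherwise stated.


e = (v2_after - v1_after) / (v1_before - v2_before)
Numerator = 9.72 - 1.08 = 8.64
Denominator = 26.2 - 0 = 26.2
e = 8.64 / 26.2 = 0.3298

0.3298


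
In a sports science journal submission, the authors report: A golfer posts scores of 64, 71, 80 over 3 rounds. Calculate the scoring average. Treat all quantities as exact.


Average = sum / n
Sum = 215
Average = 215 / 3 = 71.6667

71.6667


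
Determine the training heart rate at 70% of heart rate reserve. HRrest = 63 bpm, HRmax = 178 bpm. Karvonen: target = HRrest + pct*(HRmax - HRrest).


Target = HRrest + pct*(HRmax - HRrest)
Heart rate reserve = HRmax - HRrest = 178 - 63 = 115 bpm
Fraction = 70% = 0.7
Target = 63 + 0.7 * 115
Target = 63 + 80.5 = 143.5 bpm

143.5 bpm


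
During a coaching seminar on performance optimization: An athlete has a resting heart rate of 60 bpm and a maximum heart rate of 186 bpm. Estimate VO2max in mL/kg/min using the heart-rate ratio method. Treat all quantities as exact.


VO2max = 15.3 * HRmax / HRrest
VO2max = 15.3 * 186 / 60
VO2max = 2845.8 / 60 = 47.43 mL/kg/min

47.43 mL/kg/min


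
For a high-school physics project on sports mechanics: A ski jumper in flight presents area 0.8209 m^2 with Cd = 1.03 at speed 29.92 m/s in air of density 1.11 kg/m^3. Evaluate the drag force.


Fd = 0.5 * Cd * rho * A * v^2
Fd = 0.5 * 1.03 * 1.11 * 0.8209 * 29.92^2
v^2 = 895.2064
Fd = 0.5 * 1.03 * 1.11 * 0.8209 * 895.2064 = 420.0913 N

420.0913 N


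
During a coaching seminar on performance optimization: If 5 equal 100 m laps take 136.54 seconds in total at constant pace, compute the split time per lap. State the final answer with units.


Split time = total_time / n_laps = 136.54 / 5
Split time = 27.308 s per lap

27.308 s


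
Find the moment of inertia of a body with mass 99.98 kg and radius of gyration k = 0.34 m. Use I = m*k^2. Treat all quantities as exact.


I = m * k^2
I = 99.98 * 0.34^2
I = 99.98 * 0.1156 = 11.5577 kg*m^2

11.5577 kg*m^2


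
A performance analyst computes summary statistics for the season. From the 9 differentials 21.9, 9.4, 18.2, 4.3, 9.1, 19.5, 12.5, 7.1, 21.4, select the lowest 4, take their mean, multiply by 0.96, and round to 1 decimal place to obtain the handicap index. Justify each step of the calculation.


All differentials: 21.9, 9.4, 18.2, 4.3, 9.1, 19.5, 12.5, 7.1, 21.4
Sorted: 4.3, 7.1, 9.1, 9.4, 12.5, 18.2, 19.5, 21.4, 21.9
Best 4: 4.3, 7.1, 9.1, 9.4
Average of best = 29.9 / 4 = 7.475
Raw index = 7.475 * 0.96 = 7.176
Handicap index = round(7.176, 1) = 7.2

7.2


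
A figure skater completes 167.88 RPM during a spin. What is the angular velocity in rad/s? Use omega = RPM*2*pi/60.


omega = RPM * 2 * pi / 60
omega = 167.88 * 2 * 3.14159 / 60
omega = 1054.8211 / 60 = 17.5804 rad/s

17.5804 rad/s


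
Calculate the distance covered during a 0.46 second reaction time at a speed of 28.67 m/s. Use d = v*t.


d = v * t
d = 28.67 * 0.46
d = 13.1882 m

13.1882 m


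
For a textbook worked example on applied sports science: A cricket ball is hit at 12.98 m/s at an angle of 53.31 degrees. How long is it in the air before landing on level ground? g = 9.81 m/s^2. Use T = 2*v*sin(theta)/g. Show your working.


T = 2*v*sin(theta)/g
sin(theta) = sin(53.31 deg) = 0.8019
T = 2*12.98*0.8019 / 9.81
T = 20.8168 / 9.81 = 2.122 s

2.122 s


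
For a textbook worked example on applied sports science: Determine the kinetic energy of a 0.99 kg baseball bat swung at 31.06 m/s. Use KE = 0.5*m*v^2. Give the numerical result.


KE = 0.5 * m * v^2
KE = 0.5 * 0.99 * 31.06^2
KE = 0.5 * 0.99 * 964.7236 = 477.5382 J

477.5382 J


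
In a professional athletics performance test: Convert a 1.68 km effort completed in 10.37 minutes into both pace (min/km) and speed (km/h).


Pace = time / distance = 10.37 min / 1.68 km = 6.1726 min/km
Speed = distance / time_in_hours = 1.68 / 0.1728 hr
Speed = 9.7203 km/h

6.1726 min/km, 9.7203 km/h


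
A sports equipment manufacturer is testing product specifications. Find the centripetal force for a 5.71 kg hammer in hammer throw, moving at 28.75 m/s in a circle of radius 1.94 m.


Fc = m * v^2 / r
v^2 = 28.75^2 = 826.5625
Fc = 5.71 * 826.5625 / 1.94
Fc = 4719.6719 / 1.94 = 2432.8206 N

2432.8206 N


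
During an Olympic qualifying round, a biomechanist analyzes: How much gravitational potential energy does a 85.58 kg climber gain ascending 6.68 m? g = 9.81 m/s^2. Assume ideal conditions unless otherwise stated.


PE = m * g * h
PE = 85.58 * 9.81 * 6.68
PE = 839.5398 * 6.68 = 5608.1259 J

5608.1259 J


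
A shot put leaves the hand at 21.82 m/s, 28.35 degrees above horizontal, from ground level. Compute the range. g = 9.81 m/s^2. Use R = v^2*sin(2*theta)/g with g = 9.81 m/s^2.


R = v^2 * sin(2*theta) / g
Convert angle to radians: theta = 28.35 deg = 0.4948 rad
sin(2*theta) = sin(0.9896) = 0.8358
R = 21.82^2 * 0.8358 / 9.81
R = 476.1124 * 0.8358 / 9.81 = 40.5646 m

40.5646 m


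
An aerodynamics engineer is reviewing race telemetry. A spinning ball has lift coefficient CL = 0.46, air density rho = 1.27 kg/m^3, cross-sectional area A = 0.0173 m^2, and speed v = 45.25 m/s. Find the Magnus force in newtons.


FM = 0.5 * CL * rho * A * v^2
FM = 0.5 * 0.46 * 1.27 * 0.0173 * 45.25^2
v^2 = 2047.5625
FM = 0.5 * 0.46 * 1.27 * 0.0173 * 2047.5625 = 10.347 N

10.347 N


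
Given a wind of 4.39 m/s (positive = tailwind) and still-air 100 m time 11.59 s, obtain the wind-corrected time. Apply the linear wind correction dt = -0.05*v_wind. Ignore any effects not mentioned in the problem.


dt = -0.05 * v_wind = -0.05 * 4.39 = -0.2195 s
t_corrected = t_still + dt = 11.59 + (-0.2195)
t_corrected = 11.3705 s

11.3705 s


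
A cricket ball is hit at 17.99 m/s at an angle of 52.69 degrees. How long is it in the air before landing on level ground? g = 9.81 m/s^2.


T = 2*v*sin(theta)/g
sin(theta) = sin(52.69 deg) = 0.7954
T = 2*17.99*0.7954 / 9.81
T = 28.6173 / 9.81 = 2.9172 s

2.9172 s


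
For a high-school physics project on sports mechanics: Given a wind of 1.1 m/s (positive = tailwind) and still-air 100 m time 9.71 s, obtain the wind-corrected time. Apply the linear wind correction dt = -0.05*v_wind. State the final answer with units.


dt = -0.05 * v_wind = -0.05 * 1.1 = -0.055 s
t_corrected = t_still + dt = 9.71 + (-0.055)
t_corrected = 9.655 s

9.655 s


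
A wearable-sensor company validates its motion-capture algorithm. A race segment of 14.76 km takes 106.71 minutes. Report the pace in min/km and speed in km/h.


Pace = time / distance = 106.71 min / 14.76 km = 7.2297 min/km
Speed = distance / time_in_hours = 14.76 / 1.7785 hr
Speed = 8.2991 km/h

7.2297 min/km, 8.2991 km/h


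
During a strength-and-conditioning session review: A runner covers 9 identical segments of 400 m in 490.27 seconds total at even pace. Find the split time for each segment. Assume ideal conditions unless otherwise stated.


Split time = total_time / n_laps = 490.27 / 9
Split time = 54.4744 s per lap

54.4744 s


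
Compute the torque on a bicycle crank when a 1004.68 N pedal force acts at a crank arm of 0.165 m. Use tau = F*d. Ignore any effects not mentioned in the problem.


tau = F * d
tau = 1004.68 * 0.165
tau = 165.7722 N*m

165.7722 N*m


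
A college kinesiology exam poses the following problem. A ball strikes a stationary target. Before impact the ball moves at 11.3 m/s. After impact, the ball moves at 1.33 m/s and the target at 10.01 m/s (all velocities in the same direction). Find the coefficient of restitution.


e = (v2_after - v1_after) / (v1_before - v2_before)
Numerator = 10.01 - 1.33 = 8.68
Denominator = 11.3 - 0 = 11.3
e = 8.68 / 11.3 = 0.7681

0.7681


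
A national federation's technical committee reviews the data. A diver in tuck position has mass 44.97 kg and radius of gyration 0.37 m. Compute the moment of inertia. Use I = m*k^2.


I = m * k^2
I = 44.97 * 0.37^2
I = 44.97 * 0.1369 = 6.1564 kg*m^2

6.1564 kg*m^2


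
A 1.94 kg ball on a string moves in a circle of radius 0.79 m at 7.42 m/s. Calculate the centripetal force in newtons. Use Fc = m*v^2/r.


Fc = m * v^2 / r
v^2 = 7.42^2 = 55.0564
Fc = 1.94 * 55.0564 / 0.79
Fc = 106.8094 / 0.79 = 135.2018 N

135.2018 N


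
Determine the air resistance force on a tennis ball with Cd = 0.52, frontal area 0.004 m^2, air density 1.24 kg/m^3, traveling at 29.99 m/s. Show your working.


Fd = 0.5 * Cd * rho * A * v^2
Fd = 0.5 * 0.52 * 1.24 * 0.004 * 29.99^2
v^2 = 899.4001
Fd = 0.5 * 0.52 * 1.24 * 0.004 * 899.4001 = 1.1599 N

1.1599 N


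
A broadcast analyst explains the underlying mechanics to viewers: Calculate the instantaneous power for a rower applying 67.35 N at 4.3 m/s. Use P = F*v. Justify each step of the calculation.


P = F * v
P = 67.35 * 4.3
P = 289.605 W

289.605 W


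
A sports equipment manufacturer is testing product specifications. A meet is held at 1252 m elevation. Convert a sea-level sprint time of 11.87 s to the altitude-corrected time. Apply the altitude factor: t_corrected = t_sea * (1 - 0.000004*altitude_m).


Correction factor = 1 - 0.000004 * 1252 = 0.994992
t_corrected = t_sea * factor = 11.87 * 0.994992
t_corrected = 11.8106 s

11.8106 s


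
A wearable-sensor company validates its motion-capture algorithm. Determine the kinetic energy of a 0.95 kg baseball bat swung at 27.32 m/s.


KE = 0.5 * m * v^2
KE = 0.5 * 0.95 * 27.32^2
KE = 0.5 * 0.95 * 746.3824 = 354.5316 J

354.5316 J


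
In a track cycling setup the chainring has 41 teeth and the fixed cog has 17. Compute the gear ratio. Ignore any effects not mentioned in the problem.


GR = front_teeth / rear_teeth
GR = 41 / 17
GR = 2.4118

2.4118


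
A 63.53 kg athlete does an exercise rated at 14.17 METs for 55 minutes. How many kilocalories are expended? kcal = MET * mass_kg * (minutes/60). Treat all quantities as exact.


kcal = MET * mass * time_hr
Convert time: 55 min = 0.9167 hr
kcal = 14.17 * 63.53 * 0.9167
kcal = 825.2018 kcal

825.2018 kcal


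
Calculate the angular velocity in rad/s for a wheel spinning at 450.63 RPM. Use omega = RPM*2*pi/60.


omega = RPM * 2 * pi / 60
omega = 450.63 * 2 * 3.14159 / 60
omega = 2831.3918 / 60 = 47.1899 rad/s

47.1899 rad/s


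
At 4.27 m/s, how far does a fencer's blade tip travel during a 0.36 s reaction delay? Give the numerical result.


d = v * t
d = 4.27 * 0.36
d = 1.5372 m

1.5372 m


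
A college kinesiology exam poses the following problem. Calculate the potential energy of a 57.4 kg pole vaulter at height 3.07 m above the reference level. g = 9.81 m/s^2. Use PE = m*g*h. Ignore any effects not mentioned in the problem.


PE = m * g * h
PE = 57.4 * 9.81 * 3.07
PE = 563.094 * 3.07 = 1728.6986 J

1728.6986 J


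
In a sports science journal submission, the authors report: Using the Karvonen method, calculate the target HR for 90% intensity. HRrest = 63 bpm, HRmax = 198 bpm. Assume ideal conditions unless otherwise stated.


Target = HRrest + pct*(HRmax - HRrest)
Heart rate reserve = HRmax - HRrest = 198 - 63 = 135 bpm
Fraction = 90% = 0.9
Target = 63 + 0.9 * 135
Target = 63 + 121.5 = 184.5 bpm

184.5 bpm


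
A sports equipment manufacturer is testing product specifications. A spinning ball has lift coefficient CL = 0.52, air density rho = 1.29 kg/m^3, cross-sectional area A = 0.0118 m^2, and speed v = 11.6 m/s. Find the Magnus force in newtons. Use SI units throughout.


FM = 0.5 * CL * rho * A * v^2
FM = 0.5 * 0.52 * 1.29 * 0.0118 * 11.6^2
v^2 = 134.56
FM = 0.5 * 0.52 * 1.29 * 0.0118 * 134.56 = 0.5326 N

0.5326 N


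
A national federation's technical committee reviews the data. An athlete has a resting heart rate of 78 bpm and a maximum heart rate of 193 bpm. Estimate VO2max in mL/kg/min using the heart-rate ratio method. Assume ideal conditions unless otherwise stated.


VO2max = 15.3 * HRmax / HRrest
VO2max = 15.3 * 193 / 78
VO2max = 2952.9 / 78 = 37.8577 mL/kg/min

37.8577 mL/kg/min


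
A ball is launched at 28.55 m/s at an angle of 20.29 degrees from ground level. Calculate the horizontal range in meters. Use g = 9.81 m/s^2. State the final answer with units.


R = v^2 * sin(2*theta) / g
Convert angle to radians: theta = 20.29 deg = 0.3541 rad
sin(2*theta) = sin(0.7083) = 0.6505
R = 28.55^2 * 0.6505 / 9.81
R = 815.1025 * 0.6505 / 9.81 = 54.0501 m

54.0501 m


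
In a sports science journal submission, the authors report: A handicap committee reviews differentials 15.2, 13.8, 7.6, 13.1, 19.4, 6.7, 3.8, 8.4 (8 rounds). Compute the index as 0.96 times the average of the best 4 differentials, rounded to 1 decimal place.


All differentials: 15.2, 13.8, 7.6, 13.1, 19.4, 6.7, 3.8, 8.4
Sorted: 3.8, 6.7, 7.6, 8.4, 13.1, 13.8, 15.2, 19.4
Best 4: 3.8, 6.7, 7.6, 8.4
Average of best = 26.5 / 4 = 6.625
Raw index = 6.625 * 0.96 = 6.36
Handicap index = round(6.36, 1) = 6.4

6.4


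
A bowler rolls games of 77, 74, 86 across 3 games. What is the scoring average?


Average = sum / n
Sum = 237
Average = 237 / 3 = 79

79


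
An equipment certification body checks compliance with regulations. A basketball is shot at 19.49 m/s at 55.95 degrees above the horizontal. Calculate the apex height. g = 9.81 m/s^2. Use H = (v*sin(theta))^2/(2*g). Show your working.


H = (v*sin(theta))^2 / (2*g)
vy = v*sin(theta) = 19.49 * sin(55.95 deg) = 16.1484 m/s
H = vy^2 / (2*g) = 260.7716 / (2*9.81)
H = 260.7716 / 19.62 = 13.2911 m

13.2911 m


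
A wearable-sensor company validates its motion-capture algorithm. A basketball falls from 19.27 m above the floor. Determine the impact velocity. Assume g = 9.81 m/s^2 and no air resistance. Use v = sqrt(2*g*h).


v = sqrt(2 * g * h)
v = sqrt(2 * 9.81 * 19.27)
v = sqrt(378.0774) = 19.4442 m/s

19.4442 m/s


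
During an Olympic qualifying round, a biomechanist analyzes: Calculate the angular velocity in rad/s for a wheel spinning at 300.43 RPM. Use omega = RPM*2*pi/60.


omega = RPM * 2 * pi / 60
omega = 300.43 * 2 * 3.14159 / 60
omega = 1887.6574 / 60 = 31.461 rad/s

31.461 rad/s


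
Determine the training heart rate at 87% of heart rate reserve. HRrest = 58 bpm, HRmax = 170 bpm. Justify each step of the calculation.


Target = HRrest + pct*(HRmax - HRrest)
Heart rate reserve = HRmax - HRrest = 170 - 58 = 112 bpm
Fraction = 87% = 0.87
Target = 58 + 0.87 * 112
Target = 58 + 97.44 = 155.44 bpm

155.44 bpm


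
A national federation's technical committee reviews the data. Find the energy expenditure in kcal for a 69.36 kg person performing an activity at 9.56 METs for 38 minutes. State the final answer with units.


kcal = MET * mass * time_hr
Convert time: 38 min = 0.6333 hr
kcal = 9.56 * 69.36 * 0.6333
kcal = 419.9517 kcal

419.9517 kcal


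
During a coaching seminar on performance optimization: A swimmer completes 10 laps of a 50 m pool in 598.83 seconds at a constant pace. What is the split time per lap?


Split time = total_time / n_laps = 598.83 / 10
Split time = 59.883 s per lap

59.883 s
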